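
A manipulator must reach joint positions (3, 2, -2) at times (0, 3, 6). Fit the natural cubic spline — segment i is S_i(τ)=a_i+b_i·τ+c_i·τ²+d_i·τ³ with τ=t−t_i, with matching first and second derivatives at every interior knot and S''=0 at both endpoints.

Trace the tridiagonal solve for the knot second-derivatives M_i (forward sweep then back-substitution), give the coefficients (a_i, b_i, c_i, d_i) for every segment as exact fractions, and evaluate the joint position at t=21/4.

Δ: Δ0=-1/3, Δ1=-4/3
row 1: diag=12, rhs=-6; c'=1/4, d'=-1/2
back: M1=-1/2
M: M0=0, M1=-1/2, M2=0
seg 0: a=3, c=M0/2=0, d=(M1−M0)/(6·3)=-1/36, b=Δ0−h0·(2M0+M1)/6=-1/12
seg 1: a=2, c=M1/2=-1/4, d=(M2−M1)/(6·3)=1/36, b=Δ1−h1·(2M1+M2)/6=-5/6
t_q=21/4 → seg 1, τ=9/4; S=2+-5/6·τ+-1/4·τ²+1/36·τ³=-211/256

  seg 0: a=3 b=-1/12 c=0 d=-1/36
  seg 1: a=2 b=-5/6 c=-1/4 d=1/36
S(21/4) = -211/256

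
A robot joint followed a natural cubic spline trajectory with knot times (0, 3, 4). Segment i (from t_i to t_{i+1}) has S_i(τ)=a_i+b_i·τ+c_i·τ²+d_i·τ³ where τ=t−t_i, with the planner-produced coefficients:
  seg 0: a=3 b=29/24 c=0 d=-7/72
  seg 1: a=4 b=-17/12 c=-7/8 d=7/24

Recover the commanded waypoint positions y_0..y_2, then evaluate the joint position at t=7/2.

y_0=3 y_1=4 y_2=2
S(7/2) = 199/64

y_0 = S_0(0) = a_0 = 3
y_1 = S_1(0) = a_1 = 4
y_2 = S_1(1) = 2
t_q=7/2 is in segment 1 (τ=1/2); S_1(τ)=199/64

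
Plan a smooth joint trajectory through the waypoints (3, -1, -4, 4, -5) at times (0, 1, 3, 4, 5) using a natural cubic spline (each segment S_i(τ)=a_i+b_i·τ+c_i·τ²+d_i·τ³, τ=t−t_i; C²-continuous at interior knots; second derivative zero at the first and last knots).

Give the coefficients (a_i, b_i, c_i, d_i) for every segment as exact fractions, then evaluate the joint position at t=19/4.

Δ: Δ0=-4, Δ1=-3/2, Δ2=8, Δ3=-9
row 1: diag=6, rhs=15; c'=1/3, d'=5/2
row 2: denom=6−2·1/3=16/3; d'=(57−2·5/2)/(16/3)=39/4
row 3: denom=4−1·3/16=61/16; d'=(-102−1·39/4)/(61/16)=-1788/61
back: M3=-1788/61
back: M2=39/4−3/16·-1788/61=930/61
back: M1=5/2−1/3·930/61=-315/122
M: M0=0, M1=-315/122, M2=930/61, M3=-1788/61, M4=0
seg 0: a=3, c=M0/2=0, d=(M1−M0)/(6·1)=-105/244, b=Δ0−h0·(2M0+M1)/6=-871/244
seg 1: a=-1, c=M1/2=-315/244, d=(M2−M1)/(6·2)=725/488, b=Δ1−h1·(2M1+M2)/6=-593/122
seg 2: a=-4, c=M2/2=465/61, d=(M3−M2)/(6·1)=-453/61, b=Δ2−h2·(2M2+M3)/6=476/61
seg 3: a=4, c=M3/2=-894/61, d=(M4−M3)/(6·1)=298/61, b=Δ3−h3·(2M3+M4)/6=47/61
t_q=19/4 → seg 3, τ=3/4; S=4+47/61·τ+-894/61·τ²+298/61·τ³=-3133/1952

  seg 0: a=3 b=-871/244 c=0 d=-105/244
  seg 1: a=-1 b=-593/122 c=-315/244 d=725/488
  seg 2: a=-4 b=476/61 c=465/61 d=-453/61
  seg 3: a=4 b=47/61 c=-894/61 d=298/61
S(19/4) = -3133/1952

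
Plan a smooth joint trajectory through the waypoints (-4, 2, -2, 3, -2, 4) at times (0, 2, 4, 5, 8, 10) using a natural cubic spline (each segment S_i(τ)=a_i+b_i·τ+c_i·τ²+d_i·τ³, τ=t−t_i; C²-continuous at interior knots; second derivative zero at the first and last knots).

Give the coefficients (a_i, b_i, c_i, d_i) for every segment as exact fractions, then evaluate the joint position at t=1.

  seg 0: a=-4 b=11702/2283 c=0 d=-4853/9132
  seg 1: a=2 b=-2857/2283 c=-4853/1522 d=6425/4566
  seg 2: a=-2 b=6575/2283 c=7997/1522 d=-14311/4566
  seg 3: a=3 b=18199/4566 c=-3157/761 d=10339/13698
  seg 4: a=-2 b=-1201/2283 c=4025/1522 d=-4025/9132
S(1) = 1809/3044

Δ: Δ0=3, Δ1=-2, Δ2=5, Δ3=-5/3, Δ4=3
row 1: diag=8, rhs=-30; c'=1/4, d'=-15/4
row 2: denom=6−2·1/4=11/2; d'=(42−2·-15/4)/(11/2)=9
row 3: denom=8−1·2/11=86/11; d'=(-40−1·9)/(86/11)=-539/86
row 4: denom=10−3·33/86=761/86; d'=(28−3·-539/86)/(761/86)=4025/761
back: M4=4025/761
back: M3=-539/86−33/86·4025/761=-6314/761
back: M2=9−2/11·-6314/761=7997/761
back: M1=-15/4−1/4·7997/761=-4853/761
M: M0=0, M1=-4853/761, M2=7997/761, M3=-6314/761, M4=4025/761, M5=0
seg 0: a=-4, c=M0/2=0, d=(M1−M0)/(6·2)=-4853/9132, b=Δ0−h0·(2M0+M1)/6=11702/2283
seg 1: a=2, c=M1/2=-4853/1522, d=(M2−M1)/(6·2)=6425/4566, b=Δ1−h1·(2M1+M2)/6=-2857/2283
seg 2: a=-2, c=M2/2=7997/1522, d=(M3−M2)/(6·1)=-14311/4566, b=Δ2−h2·(2M2+M3)/6=6575/2283
seg 3: a=3, c=M3/2=-3157/761, d=(M4−M3)/(6·3)=10339/13698, b=Δ3−h3·(2M3+M4)/6=18199/4566
seg 4: a=-2, c=M4/2=4025/1522, d=(M5−M4)/(6·2)=-4025/9132, b=Δ4−h4·(2M4+M5)/6=-1201/2283
t_q=1 → seg 0, τ=1; S=-4+11702/2283·τ+0·τ²+-4853/9132·τ³=1809/3044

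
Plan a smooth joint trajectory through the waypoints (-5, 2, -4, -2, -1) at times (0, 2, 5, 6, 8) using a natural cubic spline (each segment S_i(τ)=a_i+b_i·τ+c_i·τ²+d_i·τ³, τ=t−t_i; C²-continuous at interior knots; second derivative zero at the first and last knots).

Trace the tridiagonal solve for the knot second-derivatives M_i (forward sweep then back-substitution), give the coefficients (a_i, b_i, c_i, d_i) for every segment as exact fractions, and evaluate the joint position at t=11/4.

  seg 0: a=-5 b=1063/208 c=0 d=-335/832
  seg 1: a=2 b=29/104 c=-1005/416 d=53/96
  seg 2: a=-4 b=287/416 c=531/208 d=-517/416
  seg 3: a=-2 b=215/104 c=-489/416 d=163/832
S(11/4) = 28837/26624

Δ: Δ0=7/2, Δ1=-2, Δ2=2, Δ3=1/2
row 1: diag=10, rhs=-33; c'=3/10, d'=-33/10
row 2: denom=8−3·3/10=71/10; d'=(24−3·-33/10)/(71/10)=339/71
row 3: denom=6−1·10/71=416/71; d'=(-9−1·339/71)/(416/71)=-489/208
back: M3=-489/208
back: M2=339/71−10/71·-489/208=531/104
back: M1=-33/10−3/10·531/104=-1005/208
M: M0=0, M1=-1005/208, M2=531/104, M3=-489/208, M4=0
seg 0: a=-5, c=M0/2=0, d=(M1−M0)/(6·2)=-335/832, b=Δ0−h0·(2M0+M1)/6=1063/208
seg 1: a=2, c=M1/2=-1005/416, d=(M2−M1)/(6·3)=53/96, b=Δ1−h1·(2M1+M2)/6=29/104
seg 2: a=-4, c=M2/2=531/208, d=(M3−M2)/(6·1)=-517/416, b=Δ2−h2·(2M2+M3)/6=287/416
seg 3: a=-2, c=M3/2=-489/416, d=(M4−M3)/(6·2)=163/832, b=Δ3−h3·(2M3+M4)/6=215/104
t_q=11/4 → seg 1, τ=3/4; S=2+29/104·τ+-1005/416·τ²+53/96·τ³=28837/26624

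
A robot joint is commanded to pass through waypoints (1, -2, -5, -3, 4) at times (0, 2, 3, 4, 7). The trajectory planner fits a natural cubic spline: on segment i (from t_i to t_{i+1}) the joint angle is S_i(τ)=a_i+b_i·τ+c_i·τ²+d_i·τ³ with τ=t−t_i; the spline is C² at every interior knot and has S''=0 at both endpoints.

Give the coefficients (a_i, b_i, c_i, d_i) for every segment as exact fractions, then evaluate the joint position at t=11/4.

  seg 0: a=1 b=-142/267 c=0 d=-517/2136
  seg 1: a=-2 b=-1835/534 c=-517/356 d=2017/1068
  seg 2: a=-5 b=-721/1068 c=375/89 d=-1643/1068
  seg 3: a=-3 b=1675/534 c=-143/356 d=143/3204
S(11/4) = -104747/22784

Δ: Δ0=-3/2, Δ1=-3, Δ2=2, Δ3=7/3
row 1: diag=6, rhs=-9; c'=1/6, d'=-3/2
row 2: denom=4−1·1/6=23/6; d'=(30−1·-3/2)/(23/6)=189/23
row 3: denom=8−1·6/23=178/23; d'=(2−1·189/23)/(178/23)=-143/178
back: M3=-143/178
back: M2=189/23−6/23·-143/178=750/89
back: M1=-3/2−1/6·750/89=-517/178
M: M0=0, M1=-517/178, M2=750/89, M3=-143/178, M4=0
seg 0: a=1, c=M0/2=0, d=(M1−M0)/(6·2)=-517/2136, b=Δ0−h0·(2M0+M1)/6=-142/267
seg 1: a=-2, c=M1/2=-517/356, d=(M2−M1)/(6·1)=2017/1068, b=Δ1−h1·(2M1+M2)/6=-1835/534
seg 2: a=-5, c=M2/2=375/89, d=(M3−M2)/(6·1)=-1643/1068, b=Δ2−h2·(2M2+M3)/6=-721/1068
seg 3: a=-3, c=M3/2=-143/356, d=(M4−M3)/(6·3)=143/3204, b=Δ3−h3·(2M3+M4)/6=1675/534
t_q=11/4 → seg 1, τ=3/4; S=-2+-1835/534·τ+-517/356·τ²+2017/1068·τ³=-104747/22784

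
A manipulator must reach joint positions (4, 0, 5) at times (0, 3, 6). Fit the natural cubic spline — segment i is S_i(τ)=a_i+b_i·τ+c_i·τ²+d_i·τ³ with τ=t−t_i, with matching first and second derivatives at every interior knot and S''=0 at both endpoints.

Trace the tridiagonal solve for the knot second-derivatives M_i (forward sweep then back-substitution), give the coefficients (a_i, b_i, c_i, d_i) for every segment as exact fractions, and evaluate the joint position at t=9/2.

Δ: Δ0=-4/3, Δ1=5/3
row 1: diag=12, rhs=18; c'=1/4, d'=3/2
back: M1=3/2
M: M0=0, M1=3/2, M2=0
seg 0: a=4, c=M0/2=0, d=(M1−M0)/(6·3)=1/12, b=Δ0−h0·(2M0+M1)/6=-25/12
seg 1: a=0, c=M1/2=3/4, d=(M2−M1)/(6·3)=-1/12, b=Δ1−h1·(2M1+M2)/6=1/6
t_q=9/2 → seg 1, τ=3/2; S=0+1/6·τ+3/4·τ²+-1/12·τ³=53/32

  seg 0: a=4 b=-25/12 c=0 d=1/12
  seg 1: a=0 b=1/6 c=3/4 d=-1/12
S(9/2) = 53/32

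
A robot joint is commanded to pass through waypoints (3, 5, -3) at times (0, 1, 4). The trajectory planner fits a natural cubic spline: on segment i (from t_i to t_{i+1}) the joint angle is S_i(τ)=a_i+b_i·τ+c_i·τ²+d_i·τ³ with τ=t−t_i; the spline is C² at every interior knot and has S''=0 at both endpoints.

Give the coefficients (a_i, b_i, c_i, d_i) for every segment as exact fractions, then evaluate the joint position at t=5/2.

Δ: Δ0=2, Δ1=-8/3
row 1: diag=8, rhs=-28; c'=3/8, d'=-7/2
back: M1=-7/2
M: M0=0, M1=-7/2, M2=0
seg 0: a=3, c=M0/2=0, d=(M1−M0)/(6·1)=-7/12, b=Δ0−h0·(2M0+M1)/6=31/12
seg 1: a=5, c=M1/2=-7/4, d=(M2−M1)/(6·3)=7/36, b=Δ1−h1·(2M1+M2)/6=5/6
t_q=5/2 → seg 1, τ=3/2; S=5+5/6·τ+-7/4·τ²+7/36·τ³=95/32

  seg 0: a=3 b=31/12 c=0 d=-7/12
  seg 1: a=5 b=5/6 c=-7/4 d=7/36
S(5/2) = 95/32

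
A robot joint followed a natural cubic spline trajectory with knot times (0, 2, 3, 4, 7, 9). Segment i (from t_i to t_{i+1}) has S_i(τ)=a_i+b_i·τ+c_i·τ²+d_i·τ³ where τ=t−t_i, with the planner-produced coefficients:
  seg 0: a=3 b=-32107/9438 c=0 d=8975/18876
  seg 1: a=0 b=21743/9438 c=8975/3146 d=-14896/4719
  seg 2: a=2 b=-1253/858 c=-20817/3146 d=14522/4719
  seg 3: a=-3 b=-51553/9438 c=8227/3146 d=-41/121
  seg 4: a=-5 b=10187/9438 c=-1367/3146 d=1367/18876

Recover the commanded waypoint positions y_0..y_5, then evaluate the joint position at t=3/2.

y_0 = S_0(0) = a_0 = 3
y_1 = S_1(0) = a_1 = 0
y_2 = S_2(0) = a_2 = 2
y_3 = S_3(0) = a_3 = -3
y_4 = S_4(0) = a_4 = -5
y_5 = S_4(2) = -4
t_q=3/2 is in segment 0 (τ=3/2); S_0(τ)=-25073/50336

y_0=3 y_1=0 y_2=2 y_3=-3 y_4=-5 y_5=-4
S(3/2) = -25073/50336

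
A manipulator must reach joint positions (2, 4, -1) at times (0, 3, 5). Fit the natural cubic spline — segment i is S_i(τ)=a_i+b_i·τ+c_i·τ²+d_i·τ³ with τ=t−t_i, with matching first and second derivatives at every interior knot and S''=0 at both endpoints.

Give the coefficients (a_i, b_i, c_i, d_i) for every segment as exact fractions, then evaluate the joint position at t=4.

Δ: Δ0=2/3, Δ1=-5/2
row 1: diag=10, rhs=-19; c'=1/5, d'=-19/10
back: M1=-19/10
M: M0=0, M1=-19/10, M2=0
seg 0: a=2, c=M0/2=0, d=(M1−M0)/(6·3)=-19/180, b=Δ0−h0·(2M0+M1)/6=97/60
seg 1: a=4, c=M1/2=-19/20, d=(M2−M1)/(6·2)=19/120, b=Δ1−h1·(2M1+M2)/6=-37/30
t_q=4 → seg 1, τ=1; S=4+-37/30·τ+-19/20·τ²+19/120·τ³=79/40

  seg 0: a=2 b=97/60 c=0 d=-19/180
  seg 1: a=4 b=-37/30 c=-19/20 d=19/120
S(4) = 79/40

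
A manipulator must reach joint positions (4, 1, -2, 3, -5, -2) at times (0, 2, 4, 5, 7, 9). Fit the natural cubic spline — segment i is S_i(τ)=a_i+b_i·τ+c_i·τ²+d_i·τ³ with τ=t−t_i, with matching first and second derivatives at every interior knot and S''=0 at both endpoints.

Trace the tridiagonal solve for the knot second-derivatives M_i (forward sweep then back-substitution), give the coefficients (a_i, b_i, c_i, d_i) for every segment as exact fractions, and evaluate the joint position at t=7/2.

  seg 0: a=4 b=-37/52 c=0 d=-41/208
  seg 1: a=1 b=-40/13 c=-123/104 d=205/208
  seg 2: a=-2 b=209/52 c=123/26 d=-15/4
  seg 3: a=3 b=29/13 c=-339/52 d=177/104
  seg 4: a=-5 b=-89/26 c=48/13 d=-8/13
S(7/2) = -4909/1664

Δ: Δ0=-3/2, Δ1=-3/2, Δ2=5, Δ3=-4, Δ4=3/2
row 1: diag=8, rhs=0; c'=1/4, d'=0
row 2: denom=6−2·1/4=11/2; d'=(39−2·0)/(11/2)=78/11
row 3: denom=6−1·2/11=64/11; d'=(-54−1·78/11)/(64/11)=-21/2
row 4: denom=8−2·11/32=117/16; d'=(33−2·-21/2)/(117/16)=96/13
back: M4=96/13
back: M3=-21/2−11/32·96/13=-339/26
back: M2=78/11−2/11·-339/26=123/13
back: M1=0−1/4·123/13=-123/52
M: M0=0, M1=-123/52, M2=123/13, M3=-339/26, M4=96/13, M5=0
seg 0: a=4, c=M0/2=0, d=(M1−M0)/(6·2)=-41/208, b=Δ0−h0·(2M0+M1)/6=-37/52
seg 1: a=1, c=M1/2=-123/104, d=(M2−M1)/(6·2)=205/208, b=Δ1−h1·(2M1+M2)/6=-40/13
seg 2: a=-2, c=M2/2=123/26, d=(M3−M2)/(6·1)=-15/4, b=Δ2−h2·(2M2+M3)/6=209/52
seg 3: a=3, c=M3/2=-339/52, d=(M4−M3)/(6·2)=177/104, b=Δ3−h3·(2M3+M4)/6=29/13
seg 4: a=-5, c=M4/2=48/13, d=(M5−M4)/(6·2)=-8/13, b=Δ4−h4·(2M4+M5)/6=-89/26
t_q=7/2 → seg 1, τ=3/2; S=1+-40/13·τ+-123/104·τ²+205/208·τ³=-4909/1664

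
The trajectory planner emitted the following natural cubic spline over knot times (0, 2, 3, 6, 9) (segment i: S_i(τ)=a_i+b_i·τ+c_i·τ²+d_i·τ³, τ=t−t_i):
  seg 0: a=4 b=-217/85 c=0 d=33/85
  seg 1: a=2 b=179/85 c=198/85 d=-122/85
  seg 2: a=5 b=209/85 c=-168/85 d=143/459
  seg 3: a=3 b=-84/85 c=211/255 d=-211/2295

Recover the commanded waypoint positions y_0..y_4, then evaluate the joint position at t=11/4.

y_0=4 y_1=2 y_2=5 y_3=3 y_4=5
S(11/4) = 11653/2720

y_0 = S_0(0) = a_0 = 4
y_1 = S_1(0) = a_1 = 2
y_2 = S_2(0) = a_2 = 5
y_3 = S_3(0) = a_3 = 3
y_4 = S_3(3) = 5
t_q=11/4 is in segment 1 (τ=3/4); S_1(τ)=11653/2720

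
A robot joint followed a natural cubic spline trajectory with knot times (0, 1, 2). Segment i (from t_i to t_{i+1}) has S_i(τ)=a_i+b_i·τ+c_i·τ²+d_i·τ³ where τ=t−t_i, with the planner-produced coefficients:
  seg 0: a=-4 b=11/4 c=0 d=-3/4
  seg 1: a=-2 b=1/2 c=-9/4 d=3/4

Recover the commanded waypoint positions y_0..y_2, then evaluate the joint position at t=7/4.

y_0=-4 y_1=-2 y_2=-3
S(7/4) = -659/256

y_0 = S_0(0) = a_0 = -4
y_1 = S_1(0) = a_1 = -2
y_2 = S_1(1) = -3
t_q=7/4 is in segment 1 (τ=3/4); S_1(τ)=-659/256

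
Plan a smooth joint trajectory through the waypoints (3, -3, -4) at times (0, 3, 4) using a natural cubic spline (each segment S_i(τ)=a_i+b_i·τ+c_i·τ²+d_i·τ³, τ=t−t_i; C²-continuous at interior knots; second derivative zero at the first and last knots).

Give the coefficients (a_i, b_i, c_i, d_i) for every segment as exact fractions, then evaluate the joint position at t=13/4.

Δ: Δ0=-2, Δ1=-1
row 1: diag=8, rhs=6; c'=1/8, d'=3/4
back: M1=3/4
M: M0=0, M1=3/4, M2=0
seg 0: a=3, c=M0/2=0, d=(M1−M0)/(6·3)=1/24, b=Δ0−h0·(2M0+M1)/6=-19/8
seg 1: a=-3, c=M1/2=3/8, d=(M2−M1)/(6·1)=-1/8, b=Δ1−h1·(2M1+M2)/6=-5/4
t_q=13/4 → seg 1, τ=1/4; S=-3+-5/4·τ+3/8·τ²+-1/8·τ³=-1685/512

  seg 0: a=3 b=-19/8 c=0 d=1/24
  seg 1: a=-3 b=-5/4 c=3/8 d=-1/8
S(13/4) = -1685/512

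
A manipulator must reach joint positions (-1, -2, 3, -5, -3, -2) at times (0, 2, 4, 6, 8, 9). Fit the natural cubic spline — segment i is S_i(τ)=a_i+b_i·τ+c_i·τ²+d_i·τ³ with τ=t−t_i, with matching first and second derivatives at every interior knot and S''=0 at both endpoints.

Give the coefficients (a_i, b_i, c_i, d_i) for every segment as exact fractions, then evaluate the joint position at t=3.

  seg 0: a=-1 b=-286/153 c=0 d=419/1224
  seg 1: a=-2 b=685/306 c=419/204 d=-1177/1224
  seg 2: a=3 b=-166/153 c=-379/102 d=691/612
  seg 3: a=-5 b=-367/153 c=52/17 d=-104/153
  seg 4: a=-3 b=257/153 c=-52/51 d=52/153
S(3) = 181/136

Δ: Δ0=-1/2, Δ1=5/2, Δ2=-4, Δ3=1, Δ4=1
row 1: diag=8, rhs=18; c'=1/4, d'=9/4
row 2: denom=8−2·1/4=15/2; d'=(-39−2·9/4)/(15/2)=-29/5
row 3: denom=8−2·4/15=112/15; d'=(30−2·-29/5)/(112/15)=39/7
row 4: denom=6−2·15/56=153/28; d'=(0−2·39/7)/(153/28)=-104/51
back: M4=-104/51
back: M3=39/7−15/56·-104/51=104/17
back: M2=-29/5−4/15·104/17=-379/51
back: M1=9/4−1/4·-379/51=419/102
M: M0=0, M1=419/102, M2=-379/51, M3=104/17, M4=-104/51, M5=0
seg 0: a=-1, c=M0/2=0, d=(M1−M0)/(6·2)=419/1224, b=Δ0−h0·(2M0+M1)/6=-286/153
seg 1: a=-2, c=M1/2=419/204, d=(M2−M1)/(6·2)=-1177/1224, b=Δ1−h1·(2M1+M2)/6=685/306
seg 2: a=3, c=M2/2=-379/102, d=(M3−M2)/(6·2)=691/612, b=Δ2−h2·(2M2+M3)/6=-166/153
seg 3: a=-5, c=M3/2=52/17, d=(M4−M3)/(6·2)=-104/153, b=Δ3−h3·(2M3+M4)/6=-367/153
seg 4: a=-3, c=M4/2=-52/51, d=(M5−M4)/(6·1)=52/153, b=Δ4−h4·(2M4+M5)/6=257/153
t_q=3 → seg 1, τ=1; S=-2+685/306·τ+419/204·τ²+-1177/1224·τ³=181/136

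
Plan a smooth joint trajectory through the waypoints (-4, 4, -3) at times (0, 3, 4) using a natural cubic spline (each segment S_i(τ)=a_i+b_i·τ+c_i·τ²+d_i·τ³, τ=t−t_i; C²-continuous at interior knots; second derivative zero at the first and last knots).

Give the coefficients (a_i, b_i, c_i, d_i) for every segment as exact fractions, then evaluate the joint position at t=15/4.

Δ: Δ0=8/3, Δ1=-7
row 1: diag=8, rhs=-58; c'=1/8, d'=-29/4
back: M1=-29/4
M: M0=0, M1=-29/4, M2=0
seg 0: a=-4, c=M0/2=0, d=(M1−M0)/(6·3)=-29/72, b=Δ0−h0·(2M0+M1)/6=151/24
seg 1: a=4, c=M1/2=-29/8, d=(M2−M1)/(6·1)=29/24, b=Δ1−h1·(2M1+M2)/6=-55/12
t_q=15/4 → seg 1, τ=3/4; S=4+-55/12·τ+-29/8·τ²+29/24·τ³=-495/512

  seg 0: a=-4 b=151/24 c=0 d=-29/72
  seg 1: a=4 b=-55/12 c=-29/8 d=29/24
S(15/4) = -495/512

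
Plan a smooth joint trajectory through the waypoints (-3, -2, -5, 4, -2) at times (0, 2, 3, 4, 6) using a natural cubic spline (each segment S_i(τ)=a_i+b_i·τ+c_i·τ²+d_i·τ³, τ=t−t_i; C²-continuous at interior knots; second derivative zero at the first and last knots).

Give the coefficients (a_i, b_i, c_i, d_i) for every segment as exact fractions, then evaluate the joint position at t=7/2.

Δ: Δ0=1/2, Δ1=-3, Δ2=9, Δ3=-3
row 1: diag=6, rhs=-21; c'=1/6, d'=-7/2
row 2: denom=4−1·1/6=23/6; d'=(72−1·-7/2)/(23/6)=453/23
row 3: denom=6−1·6/23=132/23; d'=(-72−1·453/23)/(132/23)=-703/44
back: M3=-703/44
back: M2=453/23−6/23·-703/44=525/22
back: M1=-7/2−1/6·525/22=-329/44
M: M0=0, M1=-329/44, M2=525/22, M3=-703/44, M4=0
seg 0: a=-3, c=M0/2=0, d=(M1−M0)/(6·2)=-329/528, b=Δ0−h0·(2M0+M1)/6=395/132
seg 1: a=-2, c=M1/2=-329/88, d=(M2−M1)/(6·1)=1379/264, b=Δ1−h1·(2M1+M2)/6=-148/33
seg 2: a=-5, c=M2/2=525/44, d=(M3−M2)/(6·1)=-1753/264, b=Δ2−h2·(2M2+M3)/6=89/24
seg 3: a=4, c=M3/2=-703/88, d=(M4−M3)/(6·2)=703/528, b=Δ3−h3·(2M3+M4)/6=505/66
t_q=7/2 → seg 2, τ=1/2; S=-5+89/24·τ+525/44·τ²+-1753/264·τ³=-699/704

  seg 0: a=-3 b=395/132 c=0 d=-329/528
  seg 1: a=-2 b=-148/33 c=-329/88 d=1379/264
  seg 2: a=-5 b=89/24 c=525/44 d=-1753/264
  seg 3: a=4 b=505/66 c=-703/88 d=703/528
S(7/2) = -699/704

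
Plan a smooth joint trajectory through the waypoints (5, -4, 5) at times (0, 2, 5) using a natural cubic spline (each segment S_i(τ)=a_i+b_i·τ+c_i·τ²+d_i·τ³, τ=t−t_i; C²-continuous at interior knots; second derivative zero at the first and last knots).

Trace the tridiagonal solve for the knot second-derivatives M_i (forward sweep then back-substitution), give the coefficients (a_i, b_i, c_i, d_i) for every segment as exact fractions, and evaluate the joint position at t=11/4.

  seg 0: a=5 b=-6 c=0 d=3/8
  seg 1: a=-4 b=-3/2 c=9/4 d=-1/4
S(11/4) = -1015/256

Δ: Δ0=-9/2, Δ1=3
row 1: diag=10, rhs=45; c'=3/10, d'=9/2
back: M1=9/2
M: M0=0, M1=9/2, M2=0
seg 0: a=5, c=M0/2=0, d=(M1−M0)/(6·2)=3/8, b=Δ0−h0·(2M0+M1)/6=-6
seg 1: a=-4, c=M1/2=9/4, d=(M2−M1)/(6·3)=-1/4, b=Δ1−h1·(2M1+M2)/6=-3/2
t_q=11/4 → seg 1, τ=3/4; S=-4+-3/2·τ+9/4·τ²+-1/4·τ³=-1015/256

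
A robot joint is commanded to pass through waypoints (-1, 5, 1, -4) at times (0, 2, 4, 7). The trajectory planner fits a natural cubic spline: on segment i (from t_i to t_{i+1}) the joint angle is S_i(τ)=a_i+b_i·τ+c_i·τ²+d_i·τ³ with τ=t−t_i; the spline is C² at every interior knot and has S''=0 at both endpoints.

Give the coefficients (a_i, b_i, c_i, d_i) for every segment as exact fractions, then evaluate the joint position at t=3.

  seg 0: a=-1 b=13/3 c=0 d=-1/3
  seg 1: a=5 b=1/3 c=-2 d=5/12
  seg 2: a=1 b=-8/3 c=1/2 d=-1/18
S(3) = 15/4

Δ: Δ0=3, Δ1=-2, Δ2=-5/3
row 1: diag=8, rhs=-30; c'=1/4, d'=-15/4
row 2: denom=10−2·1/4=19/2; d'=(2−2·-15/4)/(19/2)=1
back: M2=1
back: M1=-15/4−1/4·1=-4
M: M0=0, M1=-4, M2=1, M3=0
seg 0: a=-1, c=M0/2=0, d=(M1−M0)/(6·2)=-1/3, b=Δ0−h0·(2M0+M1)/6=13/3
seg 1: a=5, c=M1/2=-2, d=(M2−M1)/(6·2)=5/12, b=Δ1−h1·(2M1+M2)/6=1/3
seg 2: a=1, c=M2/2=1/2, d=(M3−M2)/(6·3)=-1/18, b=Δ2−h2·(2M2+M3)/6=-8/3
t_q=3 → seg 1, τ=1; S=5+1/3·τ+-2·τ²+5/12·τ³=15/4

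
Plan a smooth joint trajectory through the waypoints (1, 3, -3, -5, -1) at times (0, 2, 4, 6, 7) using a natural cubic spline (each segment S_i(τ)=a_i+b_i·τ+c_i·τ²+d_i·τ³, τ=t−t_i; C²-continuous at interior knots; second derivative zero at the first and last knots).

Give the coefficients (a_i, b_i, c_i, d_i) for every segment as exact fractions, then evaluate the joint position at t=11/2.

Δ: Δ0=1, Δ1=-3, Δ2=-1, Δ3=4
row 1: diag=8, rhs=-24; c'=1/4, d'=-3
row 2: denom=8−2·1/4=15/2; d'=(12−2·-3)/(15/2)=12/5
row 3: denom=6−2·4/15=82/15; d'=(30−2·12/5)/(82/15)=189/41
back: M3=189/41
back: M2=12/5−4/15·189/41=48/41
back: M1=-3−1/4·48/41=-135/41
M: M0=0, M1=-135/41, M2=48/41, M3=189/41, M4=0
seg 0: a=1, c=M0/2=0, d=(M1−M0)/(6·2)=-45/164, b=Δ0−h0·(2M0+M1)/6=86/41
seg 1: a=3, c=M1/2=-135/82, d=(M2−M1)/(6·2)=61/164, b=Δ1−h1·(2M1+M2)/6=-49/41
seg 2: a=-3, c=M2/2=24/41, d=(M3−M2)/(6·2)=47/164, b=Δ2−h2·(2M2+M3)/6=-136/41
seg 3: a=-5, c=M3/2=189/82, d=(M4−M3)/(6·1)=-63/82, b=Δ3−h3·(2M3+M4)/6=101/41
t_q=11/2 → seg 2, τ=3/2; S=-3+-136/41·τ+24/41·τ²+47/164·τ³=-7467/1312

  seg 0: a=1 b=86/41 c=0 d=-45/164
  seg 1: a=3 b=-49/41 c=-135/82 d=61/164
  seg 2: a=-3 b=-136/41 c=24/41 d=47/164
  seg 3: a=-5 b=101/41 c=189/82 d=-63/82
S(11/2) = -7467/1312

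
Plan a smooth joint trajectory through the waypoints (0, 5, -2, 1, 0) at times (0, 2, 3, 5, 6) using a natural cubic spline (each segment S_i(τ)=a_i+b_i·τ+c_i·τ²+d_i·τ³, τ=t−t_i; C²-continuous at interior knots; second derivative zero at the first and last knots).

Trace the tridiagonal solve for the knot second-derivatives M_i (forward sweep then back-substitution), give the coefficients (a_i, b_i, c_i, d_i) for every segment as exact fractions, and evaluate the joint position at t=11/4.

  seg 0: a=0 b=395/62 c=0 d=-30/31
  seg 1: a=5 b=-325/62 c=-180/31 d=251/62
  seg 2: a=-2 b=-146/31 c=393/62 d=-401/248
  seg 3: a=1 b=77/62 c=-417/124 d=139/124
S(11/4) = -1943/3968

Δ: Δ0=5/2, Δ1=-7, Δ2=3/2, Δ3=-1
row 1: diag=6, rhs=-57; c'=1/6, d'=-19/2
row 2: denom=6−1·1/6=35/6; d'=(51−1·-19/2)/(35/6)=363/35
row 3: denom=6−2·12/35=186/35; d'=(-15−2·363/35)/(186/35)=-417/62
back: M3=-417/62
back: M2=363/35−12/35·-417/62=393/31
back: M1=-19/2−1/6·393/31=-360/31
M: M0=0, M1=-360/31, M2=393/31, M3=-417/62, M4=0
seg 0: a=0, c=M0/2=0, d=(M1−M0)/(6·2)=-30/31, b=Δ0−h0·(2M0+M1)/6=395/62
seg 1: a=5, c=M1/2=-180/31, d=(M2−M1)/(6·1)=251/62, b=Δ1−h1·(2M1+M2)/6=-325/62
seg 2: a=-2, c=M2/2=393/62, d=(M3−M2)/(6·2)=-401/248, b=Δ2−h2·(2M2+M3)/6=-146/31
seg 3: a=1, c=M3/2=-417/124, d=(M4−M3)/(6·1)=139/124, b=Δ3−h3·(2M3+M4)/6=77/62
t_q=11/4 → seg 1, τ=3/4; S=5+-325/62·τ+-180/31·τ²+251/62·τ³=-1943/3968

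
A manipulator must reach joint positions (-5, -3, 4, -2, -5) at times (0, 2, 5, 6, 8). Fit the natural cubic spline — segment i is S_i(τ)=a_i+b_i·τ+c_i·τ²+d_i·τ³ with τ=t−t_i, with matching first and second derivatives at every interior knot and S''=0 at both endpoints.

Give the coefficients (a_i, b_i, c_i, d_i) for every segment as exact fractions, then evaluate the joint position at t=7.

Δ: Δ0=1, Δ1=7/3, Δ2=-6, Δ3=-3/2
row 1: diag=10, rhs=8; c'=3/10, d'=4/5
row 2: denom=8−3·3/10=71/10; d'=(-50−3·4/5)/(71/10)=-524/71
row 3: denom=6−1·10/71=416/71; d'=(27−1·-524/71)/(416/71)=2441/416
back: M3=2441/416
back: M2=-524/71−10/71·2441/416=-1707/208
back: M1=4/5−3/10·-1707/208=1357/416
M: M0=0, M1=1357/416, M2=-1707/208, M3=2441/416, M4=0
seg 0: a=-5, c=M0/2=0, d=(M1−M0)/(6·2)=1357/4992, b=Δ0−h0·(2M0+M1)/6=-109/1248
seg 1: a=-3, c=M1/2=1357/832, d=(M2−M1)/(6·3)=-367/576, b=Δ1−h1·(2M1+M2)/6=1981/624
seg 2: a=4, c=M2/2=-1707/416, d=(M3−M2)/(6·1)=5855/2496, b=Δ2−h2·(2M2+M3)/6=-10589/2496
seg 3: a=-2, c=M3/2=2441/832, d=(M4−M3)/(6·2)=-2441/4992, b=Δ3−h3·(2M3+M4)/6=-3377/624
t_q=7 → seg 3, τ=1; S=-2+-3377/624·τ+2441/832·τ²+-2441/4992·τ³=-8265/1664

  seg 0: a=-5 b=-109/1248 c=0 d=1357/4992
  seg 1: a=-3 b=1981/624 c=1357/832 d=-367/576
  seg 2: a=4 b=-10589/2496 c=-1707/416 d=5855/2496
  seg 3: a=-2 b=-3377/624 c=2441/832 d=-2441/4992
S(7) = -8265/1664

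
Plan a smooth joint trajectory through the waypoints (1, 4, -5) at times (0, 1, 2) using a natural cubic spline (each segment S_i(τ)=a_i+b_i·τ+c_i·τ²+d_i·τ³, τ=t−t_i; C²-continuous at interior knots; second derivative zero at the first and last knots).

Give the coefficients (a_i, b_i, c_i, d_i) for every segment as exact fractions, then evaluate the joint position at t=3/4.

  seg 0: a=1 b=6 c=0 d=-3
  seg 1: a=4 b=-3 c=-9 d=3
S(3/4) = 271/64

Δ: Δ0=3, Δ1=-9
row 1: diag=4, rhs=-72; c'=1/4, d'=-18
back: M1=-18
M: M0=0, M1=-18, M2=0
seg 0: a=1, c=M0/2=0, d=(M1−M0)/(6·1)=-3, b=Δ0−h0·(2M0+M1)/6=6
seg 1: a=4, c=M1/2=-9, d=(M2−M1)/(6·1)=3, b=Δ1−h1·(2M1+M2)/6=-3
t_q=3/4 → seg 0, τ=3/4; S=1+6·τ+0·τ²+-3·τ³=271/64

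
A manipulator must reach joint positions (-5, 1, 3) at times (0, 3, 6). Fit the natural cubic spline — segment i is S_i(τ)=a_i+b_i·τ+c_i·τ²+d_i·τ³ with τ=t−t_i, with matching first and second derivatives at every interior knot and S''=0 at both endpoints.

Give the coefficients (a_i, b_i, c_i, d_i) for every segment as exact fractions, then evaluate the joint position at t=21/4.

  seg 0: a=-5 b=7/3 c=0 d=-1/27
  seg 1: a=1 b=4/3 c=-1/3 d=1/27
S(21/4) = 175/64

Δ: Δ0=2, Δ1=2/3
row 1: diag=12, rhs=-8; c'=1/4, d'=-2/3
back: M1=-2/3
M: M0=0, M1=-2/3, M2=0
seg 0: a=-5, c=M0/2=0, d=(M1−M0)/(6·3)=-1/27, b=Δ0−h0·(2M0+M1)/6=7/3
seg 1: a=1, c=M1/2=-1/3, d=(M2−M1)/(6·3)=1/27, b=Δ1−h1·(2M1+M2)/6=4/3
t_q=21/4 → seg 1, τ=9/4; S=1+4/3·τ+-1/3·τ²+1/27·τ³=175/64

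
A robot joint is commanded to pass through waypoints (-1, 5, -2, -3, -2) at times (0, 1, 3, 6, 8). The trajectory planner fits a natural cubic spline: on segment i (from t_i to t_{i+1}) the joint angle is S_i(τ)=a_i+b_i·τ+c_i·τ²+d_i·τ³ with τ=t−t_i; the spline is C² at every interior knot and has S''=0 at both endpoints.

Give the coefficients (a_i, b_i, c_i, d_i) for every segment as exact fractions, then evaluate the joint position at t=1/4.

Δ: Δ0=6, Δ1=-7/2, Δ2=-1/3, Δ3=1/2
row 1: diag=6, rhs=-57; c'=1/3, d'=-19/2
row 2: denom=10−2·1/3=28/3; d'=(19−2·-19/2)/(28/3)=57/14
row 3: denom=10−3·9/28=253/28; d'=(5−3·57/14)/(253/28)=-202/253
back: M3=-202/253
back: M2=57/14−9/28·-202/253=1095/253
back: M1=-19/2−1/3·1095/253=-5537/506
M: M0=0, M1=-5537/506, M2=1095/253, M3=-202/253, M4=0
seg 0: a=-1, c=M0/2=0, d=(M1−M0)/(6·1)=-5537/3036, b=Δ0−h0·(2M0+M1)/6=23753/3036
seg 1: a=5, c=M1/2=-5537/1012, d=(M2−M1)/(6·2)=7727/6072, b=Δ1−h1·(2M1+M2)/6=3571/1518
seg 2: a=-2, c=M2/2=1095/506, d=(M3−M2)/(6·3)=-1297/4554, b=Δ2−h2·(2M2+M3)/6=-3235/759
seg 3: a=-3, c=M3/2=-101/253, d=(M4−M3)/(6·2)=101/1518, b=Δ3−h3·(2M3+M4)/6=1567/1518
t_q=1/4 → seg 0, τ=1/4; S=-1+23753/3036·τ+0·τ²+-5537/3036·τ³=60069/64768

  seg 0: a=-1 b=23753/3036 c=0 d=-5537/3036
  seg 1: a=5 b=3571/1518 c=-5537/1012 d=7727/6072
  seg 2: a=-2 b=-3235/759 c=1095/506 d=-1297/4554
  seg 3: a=-3 b=1567/1518 c=-101/253 d=101/1518
S(1/4) = 60069/64768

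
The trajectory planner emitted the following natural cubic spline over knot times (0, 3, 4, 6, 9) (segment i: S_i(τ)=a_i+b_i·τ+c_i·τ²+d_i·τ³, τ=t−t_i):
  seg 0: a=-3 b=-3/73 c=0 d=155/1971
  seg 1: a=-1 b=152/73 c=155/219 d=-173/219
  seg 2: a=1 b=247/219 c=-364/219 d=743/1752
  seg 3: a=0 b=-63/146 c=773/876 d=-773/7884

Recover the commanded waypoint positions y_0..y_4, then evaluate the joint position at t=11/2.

y_0=-3 y_1=-1 y_2=1 y_3=0 y_4=4
S(11/2) = 1791/4672

y_0 = S_0(0) = a_0 = -3
y_1 = S_1(0) = a_1 = -1
y_2 = S_2(0) = a_2 = 1
y_3 = S_3(0) = a_3 = 0
y_4 = S_3(3) = 4
t_q=11/2 is in segment 2 (τ=3/2); S_2(τ)=1791/4672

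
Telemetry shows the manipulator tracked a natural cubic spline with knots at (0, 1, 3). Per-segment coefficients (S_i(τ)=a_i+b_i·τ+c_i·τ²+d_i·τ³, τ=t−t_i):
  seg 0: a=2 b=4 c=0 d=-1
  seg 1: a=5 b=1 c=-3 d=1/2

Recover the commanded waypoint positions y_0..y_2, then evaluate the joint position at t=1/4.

y_0=2 y_1=5 y_2=-1
S(1/4) = 191/64

y_0 = S_0(0) = a_0 = 2
y_1 = S_1(0) = a_1 = 5
y_2 = S_1(2) = -1
t_q=1/4 is in segment 0 (τ=1/4); S_0(τ)=191/64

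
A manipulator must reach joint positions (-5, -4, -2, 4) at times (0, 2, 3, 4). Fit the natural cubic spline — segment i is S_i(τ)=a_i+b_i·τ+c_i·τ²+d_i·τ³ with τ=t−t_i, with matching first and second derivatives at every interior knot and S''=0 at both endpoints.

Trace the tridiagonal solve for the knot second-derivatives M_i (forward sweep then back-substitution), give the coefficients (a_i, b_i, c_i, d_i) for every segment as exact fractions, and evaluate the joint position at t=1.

  seg 0: a=-5 b=15/46 c=0 d=1/23
  seg 1: a=-4 b=39/46 c=6/23 d=41/46
  seg 2: a=-2 b=93/23 c=135/46 d=-45/46
S(1) = -213/46

Δ: Δ0=1/2, Δ1=2, Δ2=6
row 1: diag=6, rhs=9; c'=1/6, d'=3/2
row 2: denom=4−1·1/6=23/6; d'=(24−1·3/2)/(23/6)=135/23
back: M2=135/23
back: M1=3/2−1/6·135/23=12/23
M: M0=0, M1=12/23, M2=135/23, M3=0
seg 0: a=-5, c=M0/2=0, d=(M1−M0)/(6·2)=1/23, b=Δ0−h0·(2M0+M1)/6=15/46
seg 1: a=-4, c=M1/2=6/23, d=(M2−M1)/(6·1)=41/46, b=Δ1−h1·(2M1+M2)/6=39/46
seg 2: a=-2, c=M2/2=135/46, d=(M3−M2)/(6·1)=-45/46, b=Δ2−h2·(2M2+M3)/6=93/23
t_q=1 → seg 0, τ=1; S=-5+15/46·τ+0·τ²+1/23·τ³=-213/46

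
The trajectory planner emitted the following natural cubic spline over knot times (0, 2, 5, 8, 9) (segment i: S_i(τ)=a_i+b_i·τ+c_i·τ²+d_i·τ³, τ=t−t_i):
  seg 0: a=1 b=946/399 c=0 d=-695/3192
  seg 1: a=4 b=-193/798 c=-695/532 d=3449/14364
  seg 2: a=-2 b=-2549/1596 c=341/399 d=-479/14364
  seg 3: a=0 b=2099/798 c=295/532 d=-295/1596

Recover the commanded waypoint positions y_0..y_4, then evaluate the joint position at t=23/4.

y_0=1 y_1=4 y_2=-2 y_3=0 y_4=3
S(23/4) = -92991/34048

y_0 = S_0(0) = a_0 = 1
y_1 = S_1(0) = a_1 = 4
y_2 = S_2(0) = a_2 = -2
y_3 = S_3(0) = a_3 = 0
y_4 = S_3(1) = 3
t_q=23/4 is in segment 2 (τ=3/4); S_2(τ)=-92991/34048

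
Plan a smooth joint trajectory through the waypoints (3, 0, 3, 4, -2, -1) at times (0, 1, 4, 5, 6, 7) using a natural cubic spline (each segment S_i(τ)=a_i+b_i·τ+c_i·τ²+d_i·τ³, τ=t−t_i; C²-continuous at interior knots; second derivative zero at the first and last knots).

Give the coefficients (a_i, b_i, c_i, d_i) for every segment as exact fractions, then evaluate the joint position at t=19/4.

Δ: Δ0=-3, Δ1=1, Δ2=1, Δ3=-6, Δ4=1
row 1: diag=8, rhs=24; c'=3/8, d'=3
row 2: denom=8−3·3/8=55/8; d'=(0−3·3)/(55/8)=-72/55
row 3: denom=4−1·8/55=212/55; d'=(-42−1·-72/55)/(212/55)=-1119/106
row 4: denom=4−1·55/212=793/212; d'=(42−1·-1119/106)/(793/212)=11142/793
back: M4=11142/793
back: M3=-1119/106−55/212·11142/793=-11262/793
back: M2=-72/55−8/55·-11262/793=600/793
back: M1=3−3/8·600/793=2154/793
M: M0=0, M1=2154/793, M2=600/793, M3=-11262/793, M4=11142/793, M5=0
seg 0: a=3, c=M0/2=0, d=(M1−M0)/(6·1)=359/793, b=Δ0−h0·(2M0+M1)/6=-2738/793
seg 1: a=0, c=M1/2=1077/793, d=(M2−M1)/(6·3)=-259/2379, b=Δ1−h1·(2M1+M2)/6=-1661/793
seg 2: a=3, c=M2/2=300/793, d=(M3−M2)/(6·1)=-1977/793, b=Δ2−h2·(2M2+M3)/6=190/61
seg 3: a=4, c=M3/2=-5631/793, d=(M4−M3)/(6·1)=3734/793, b=Δ3−h3·(2M3+M4)/6=-2861/793
seg 4: a=-2, c=M4/2=5571/793, d=(M5−M4)/(6·1)=-1857/793, b=Δ4−h4·(2M4+M5)/6=-2921/793
t_q=19/4 → seg 2, τ=3/4; S=3+190/61·τ+300/793·τ²+-1977/793·τ³=228237/50752

  seg 0: a=3 b=-2738/793 c=0 d=359/793
  seg 1: a=0 b=-1661/793 c=1077/793 d=-259/2379
  seg 2: a=3 b=190/61 c=300/793 d=-1977/793
  seg 3: a=4 b=-2861/793 c=-5631/793 d=3734/793
  seg 4: a=-2 b=-2921/793 c=5571/793 d=-1857/793
S(19/4) = 228237/50752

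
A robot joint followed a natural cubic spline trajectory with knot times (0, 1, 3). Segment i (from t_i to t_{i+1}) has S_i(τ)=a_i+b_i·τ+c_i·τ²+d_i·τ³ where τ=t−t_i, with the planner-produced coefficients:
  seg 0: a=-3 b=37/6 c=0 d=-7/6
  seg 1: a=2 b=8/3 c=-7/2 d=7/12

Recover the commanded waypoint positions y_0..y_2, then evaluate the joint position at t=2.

y_0=-3 y_1=2 y_2=-2
S(2) = 7/4

y_0 = S_0(0) = a_0 = -3
y_1 = S_1(0) = a_1 = 2
y_2 = S_1(2) = -2
t_q=2 is in segment 1 (τ=1); S_1(τ)=7/4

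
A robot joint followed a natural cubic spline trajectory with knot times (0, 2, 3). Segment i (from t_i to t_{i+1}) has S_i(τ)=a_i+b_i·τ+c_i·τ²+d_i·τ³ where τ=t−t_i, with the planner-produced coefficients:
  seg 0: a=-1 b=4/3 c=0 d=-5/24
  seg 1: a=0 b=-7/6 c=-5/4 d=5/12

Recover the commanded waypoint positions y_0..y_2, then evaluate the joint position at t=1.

y_0 = S_0(0) = a_0 = -1
y_1 = S_1(0) = a_1 = 0
y_2 = S_1(1) = -2
t_q=1 is in segment 0 (τ=1); S_0(τ)=1/8

y_0=-1 y_1=0 y_2=-2
S(1) = 1/8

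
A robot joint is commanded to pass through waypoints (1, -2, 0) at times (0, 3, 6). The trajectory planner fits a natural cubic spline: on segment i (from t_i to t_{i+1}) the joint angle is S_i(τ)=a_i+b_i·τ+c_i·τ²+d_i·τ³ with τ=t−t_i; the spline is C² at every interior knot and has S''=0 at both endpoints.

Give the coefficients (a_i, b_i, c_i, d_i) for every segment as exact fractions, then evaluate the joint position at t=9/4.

Δ: Δ0=-1, Δ1=2/3
row 1: diag=12, rhs=10; c'=1/4, d'=5/6
back: M1=5/6
M: M0=0, M1=5/6, M2=0
seg 0: a=1, c=M0/2=0, d=(M1−M0)/(6·3)=5/108, b=Δ0−h0·(2M0+M1)/6=-17/12
seg 1: a=-2, c=M1/2=5/12, d=(M2−M1)/(6·3)=-5/108, b=Δ1−h1·(2M1+M2)/6=-1/6
t_q=9/4 → seg 0, τ=9/4; S=1+-17/12·τ+0·τ²+5/108·τ³=-425/256

  seg 0: a=1 b=-17/12 c=0 d=5/108
  seg 1: a=-2 b=-1/6 c=5/12 d=-5/108
S(9/4) = -425/256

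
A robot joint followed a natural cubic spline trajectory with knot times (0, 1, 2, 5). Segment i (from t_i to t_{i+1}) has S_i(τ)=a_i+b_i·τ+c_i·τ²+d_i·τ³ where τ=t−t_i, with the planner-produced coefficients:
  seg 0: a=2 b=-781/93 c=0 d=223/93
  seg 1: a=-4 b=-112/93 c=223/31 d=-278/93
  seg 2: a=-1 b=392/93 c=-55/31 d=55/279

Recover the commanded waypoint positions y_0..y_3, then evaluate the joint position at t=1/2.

y_0 = S_0(0) = a_0 = 2
y_1 = S_1(0) = a_1 = -4
y_2 = S_2(0) = a_2 = -1
y_3 = S_2(3) = 1
t_q=1/2 is in segment 0 (τ=1/2); S_0(τ)=-471/248

y_0=2 y_1=-4 y_2=-1 y_3=1
S(1/2) = -471/248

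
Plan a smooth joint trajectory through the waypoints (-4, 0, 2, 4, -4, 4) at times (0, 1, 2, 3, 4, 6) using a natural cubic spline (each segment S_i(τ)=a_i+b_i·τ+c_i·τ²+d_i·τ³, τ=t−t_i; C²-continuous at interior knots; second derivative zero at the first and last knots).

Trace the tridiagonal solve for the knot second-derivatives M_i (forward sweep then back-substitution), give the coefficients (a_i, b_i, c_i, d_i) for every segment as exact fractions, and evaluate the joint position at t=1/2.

  seg 0: a=-4 b=1528/321 c=0 d=-244/321
  seg 1: a=0 b=796/321 c=-244/107 d=578/321
  seg 2: a=2 b=1066/321 c=334/107 d=-1426/321
  seg 3: a=4 b=-1208/321 c=-1092/107 d=1916/321
  seg 4: a=-4 b=-2012/321 c=824/107 d=-412/321
S(1/2) = -367/214

Δ: Δ0=4, Δ1=2, Δ2=2, Δ3=-8, Δ4=4
row 1: diag=4, rhs=-12; c'=1/4, d'=-3
row 2: denom=4−1·1/4=15/4; d'=(0−1·-3)/(15/4)=4/5
row 3: denom=4−1·4/15=56/15; d'=(-60−1·4/5)/(56/15)=-114/7
row 4: denom=6−1·15/56=321/56; d'=(72−1·-114/7)/(321/56)=1648/107
back: M4=1648/107
back: M3=-114/7−15/56·1648/107=-2184/107
back: M2=4/5−4/15·-2184/107=668/107
back: M1=-3−1/4·668/107=-488/107
M: M0=0, M1=-488/107, M2=668/107, M3=-2184/107, M4=1648/107, M5=0
seg 0: a=-4, c=M0/2=0, d=(M1−M0)/(6·1)=-244/321, b=Δ0−h0·(2M0+M1)/6=1528/321
seg 1: a=0, c=M1/2=-244/107, d=(M2−M1)/(6·1)=578/321, b=Δ1−h1·(2M1+M2)/6=796/321
seg 2: a=2, c=M2/2=334/107, d=(M3−M2)/(6·1)=-1426/321, b=Δ2−h2·(2M2+M3)/6=1066/321
seg 3: a=4, c=M3/2=-1092/107, d=(M4−M3)/(6·1)=1916/321, b=Δ3−h3·(2M3+M4)/6=-1208/321
seg 4: a=-4, c=M4/2=824/107, d=(M5−M4)/(6·2)=-412/321, b=Δ4−h4·(2M4+M5)/6=-2012/321
t_q=1/2 → seg 0, τ=1/2; S=-4+1528/321·τ+0·τ²+-244/321·τ³=-367/214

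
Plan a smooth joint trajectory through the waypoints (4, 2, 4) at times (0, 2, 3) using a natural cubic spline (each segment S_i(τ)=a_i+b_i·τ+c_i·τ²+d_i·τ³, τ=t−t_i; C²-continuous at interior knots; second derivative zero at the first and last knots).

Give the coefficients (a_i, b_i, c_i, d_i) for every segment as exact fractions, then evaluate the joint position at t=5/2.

Δ: Δ0=-1, Δ1=2
row 1: diag=6, rhs=18; c'=1/6, d'=3
back: M1=3
M: M0=0, M1=3, M2=0
seg 0: a=4, c=M0/2=0, d=(M1−M0)/(6·2)=1/4, b=Δ0−h0·(2M0+M1)/6=-2
seg 1: a=2, c=M1/2=3/2, d=(M2−M1)/(6·1)=-1/2, b=Δ1−h1·(2M1+M2)/6=1
t_q=5/2 → seg 1, τ=1/2; S=2+1·τ+3/2·τ²+-1/2·τ³=45/16

  seg 0: a=4 b=-2 c=0 d=1/4
  seg 1: a=2 b=1 c=3/2 d=-1/2
S(5/2) = 45/16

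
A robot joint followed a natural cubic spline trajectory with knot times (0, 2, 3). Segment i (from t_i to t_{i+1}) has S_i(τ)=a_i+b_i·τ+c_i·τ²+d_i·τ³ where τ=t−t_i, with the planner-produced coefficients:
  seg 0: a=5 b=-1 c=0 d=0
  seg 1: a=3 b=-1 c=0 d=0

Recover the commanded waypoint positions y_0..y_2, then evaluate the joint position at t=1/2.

y_0 = S_0(0) = a_0 = 5
y_1 = S_1(0) = a_1 = 3
y_2 = S_1(1) = 2
t_q=1/2 is in segment 0 (τ=1/2); S_0(τ)=9/2

y_0=5 y_1=3 y_2=2
S(1/2) = 9/2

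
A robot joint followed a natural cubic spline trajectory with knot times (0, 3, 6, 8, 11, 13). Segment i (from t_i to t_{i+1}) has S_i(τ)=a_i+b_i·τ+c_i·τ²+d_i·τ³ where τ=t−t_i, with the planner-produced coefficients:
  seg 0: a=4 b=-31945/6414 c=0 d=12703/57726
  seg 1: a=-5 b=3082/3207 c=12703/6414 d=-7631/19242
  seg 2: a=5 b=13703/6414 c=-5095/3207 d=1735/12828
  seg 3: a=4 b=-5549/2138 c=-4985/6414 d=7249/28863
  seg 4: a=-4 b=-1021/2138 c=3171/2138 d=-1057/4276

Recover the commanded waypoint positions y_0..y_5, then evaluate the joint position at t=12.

y_0 = S_0(0) = a_0 = 4
y_1 = S_1(0) = a_1 = -5
y_2 = S_2(0) = a_2 = 5
y_3 = S_3(0) = a_3 = 4
y_4 = S_4(0) = a_4 = -4
y_5 = S_4(2) = -1
t_q=12 is in segment 4 (τ=1); S_4(τ)=-13861/4276

y_0=4 y_1=-5 y_2=5 y_3=4 y_4=-4 y_5=-1
S(12) = -13861/4276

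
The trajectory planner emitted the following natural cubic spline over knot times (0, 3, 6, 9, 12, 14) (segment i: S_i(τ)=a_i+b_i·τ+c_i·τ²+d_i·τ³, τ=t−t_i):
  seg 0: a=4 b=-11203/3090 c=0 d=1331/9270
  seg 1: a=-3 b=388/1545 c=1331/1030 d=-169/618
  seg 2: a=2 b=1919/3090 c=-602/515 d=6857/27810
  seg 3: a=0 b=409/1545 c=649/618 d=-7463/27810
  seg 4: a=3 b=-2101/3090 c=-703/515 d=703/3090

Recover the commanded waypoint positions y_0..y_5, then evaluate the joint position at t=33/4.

y_0=4 y_1=-3 y_2=2 y_3=0 y_4=3 y_5=-2
S(33/4) = 3799/13184

y_0 = S_0(0) = a_0 = 4
y_1 = S_1(0) = a_1 = -3
y_2 = S_2(0) = a_2 = 2
y_3 = S_3(0) = a_3 = 0
y_4 = S_4(0) = a_4 = 3
y_5 = S_4(2) = -2
t_q=33/4 is in segment 2 (τ=9/4); S_2(τ)=3799/13184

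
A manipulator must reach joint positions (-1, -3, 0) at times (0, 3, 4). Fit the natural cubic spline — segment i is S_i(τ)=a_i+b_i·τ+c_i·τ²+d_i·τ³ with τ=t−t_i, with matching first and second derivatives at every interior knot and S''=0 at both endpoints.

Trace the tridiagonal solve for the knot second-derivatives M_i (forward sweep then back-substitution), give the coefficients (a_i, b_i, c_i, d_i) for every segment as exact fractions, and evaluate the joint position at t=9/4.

  seg 0: a=-1 b=-49/24 c=0 d=11/72
  seg 1: a=-3 b=25/12 c=11/8 d=-11/24
S(9/4) = -1973/512

Δ: Δ0=-2/3, Δ1=3
row 1: diag=8, rhs=22; c'=1/8, d'=11/4
back: M1=11/4
M: M0=0, M1=11/4, M2=0
seg 0: a=-1, c=M0/2=0, d=(M1−M0)/(6·3)=11/72, b=Δ0−h0·(2M0+M1)/6=-49/24
seg 1: a=-3, c=M1/2=11/8, d=(M2−M1)/(6·1)=-11/24, b=Δ1−h1·(2M1+M2)/6=25/12
t_q=9/4 → seg 0, τ=9/4; S=-1+-49/24·τ+0·τ²+11/72·τ³=-1973/512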